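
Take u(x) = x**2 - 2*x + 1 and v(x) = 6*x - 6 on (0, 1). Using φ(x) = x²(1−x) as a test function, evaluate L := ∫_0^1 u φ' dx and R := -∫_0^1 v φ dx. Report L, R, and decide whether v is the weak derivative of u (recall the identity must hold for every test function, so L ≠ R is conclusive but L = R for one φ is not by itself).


LHS = 1/15, RHS = 1/5. No, v is not the weak derivative of u.

u(x) = x**2 - 2*x + 1, classical derivative u'(x) = 2*x - 2.
φ(x) = x²(1−x), so φ'(x) = x*(2 - 3*x).
Note φ(0) = φ(1) = 0, so the boundary term u·φ vanishes.
LHS = ∫_0^1 u(x) φ'(x) dx = ∫_0^1 (-3*x^4 + 8*x^3 - 7*x^2 + 2*x) dx. Term by term:
  ∫_0^1 -3*x^4 dx = -3/5;  ∫_0^1 8*x^3 dx = 2;  ∫_0^1 -7*x^2 dx = -7/3;
  ∫_0^1 2*x dx = 1.
Sum: -3/5 + 2 − 7/3 + 1 = 1/15.
So LHS = 1/15.
∫_0^1 v(x) φ(x) dx = ∫_0^1 (-6*x^4 + 12*x^3 - 6*x^2) dx. Term by term:
  ∫_0^1 -6*x^4 dx = -6/5;  ∫_0^1 12*x^3 dx = 3;  ∫_0^1 -6*x^2 dx = -2.
Sum: -6/5 + 3 − 2 = -1/5.
So RHS = -∫_0^1 v(x) φ(x) dx = 1/5.
LHS − RHS = -2/15 ≠ 0, so the identity fails.
(For a valid weak derivative the identity must hold for EVERY test function, in particular this one. The failure shows v is NOT the weak derivative of u.)
Correct weak derivative would be u'(x) = 2*x - 2.


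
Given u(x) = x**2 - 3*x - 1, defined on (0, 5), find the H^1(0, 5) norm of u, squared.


||u||_{H^1}^2 = 725/6

The H^1 norm (squared) on an interval (0, L) is
  ||u||_{H^1}^2 = ∫_0^L u(x)^2 dx + ∫_0^L u'(x)^2 dx.
Compute u'(x) = 2*x - 3.
Then u(x)^2 = x**4 - 6*x**3 + 7*x**2 + 6*x + 1 and u'(x)^2 = 4*x**2 - 12*x + 9.
Integrate each monomial from 0 to 5 using ∫_0^5 c·x^n dx = c·5^(n+1)/(n+1):
  ∫_0^5 u(x)^2 dx = ∫_0^5 (x^4 - 6*x^3 + 7*x^2 + 6*x + 1) dx. Term by term:
    ∫_0^5 x^4 dx = 625;  ∫_0^5 -6*x^3 dx = -1875/2;  ∫_0^5 7*x^2 dx = 875/3;
    ∫_0^5 6*x dx = 75;  ∫_0^5 1 dx = 5.
  Sum: 625 − 1875/2 + 875/3 + 75 + 5 = 355/6.
  ∫_0^5 u'(x)^2 dx = ∫_0^5 (4*x^2 - 12*x + 9) dx. Term by term:
    ∫_0^5 4*x^2 dx = 500/3;  ∫_0^5 -12*x dx = -150;  ∫_0^5 9 dx = 45.
  Sum: 500/3 − 150 + 45 = 185/3.
Adding: ||u||_{H^1}^2 = 355/6 + 185/3 = 725/6.


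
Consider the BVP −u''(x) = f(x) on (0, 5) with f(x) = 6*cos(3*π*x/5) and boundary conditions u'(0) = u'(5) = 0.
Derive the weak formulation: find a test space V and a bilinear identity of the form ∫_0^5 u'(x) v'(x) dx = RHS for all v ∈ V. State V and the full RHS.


V = H^1(0, 5) (no boundary constraint on v; u is determined up to an additive constant); weak form: ∫_0^5 u'v' dx = ∫_0^5 (6*cos(3*π*x/5)) v dx for all v ∈ V.

Multiply both sides by a test function v and integrate from 0 to 5:
  ∫_0^5 −u''(x) v(x) dx = ∫_0^5 f(x) v(x) dx.
Integrate the LHS by parts once:
  ∫_0^5 −u'' v dx = −[u'(x) v(x)]_0^5 + ∫_0^5 u'(x) v'(x) dx.
Thus ∫_0^5 u'(x) v'(x) dx = ∫_0^5 f(x) v(x) dx + [u'(x) v(x)]_0^5.
Choose V so that boundary terms are either known or forced to vanish.
u has homogeneous Neumann: u'(0) = u'(5) = 0. So [u' v]_0^5 = 0·v(5) − 0·v(0) = 0 for any v; take V = H^1(0, 5).
Weak formulation: find u (satisfying any essential BC) such that ∫_0^5 u'(x) v'(x) dx = ∫_0^5 f v dx for all v ∈ V (homogeneous Neumann, so boundary terms vanish).
Substituting f(x) = 6*cos(3*π*x/5), the right-hand side is ∫_0^5 (6*cos(3*π*x/5)) v dx.
Compatibility check (pure Neumann): taking v ≡ 1 ∈ V gives 0 = ∫_0^5 f dx + (0) − (0), i.e. ∫_0^5 f dx must equal u'(0) − u'(5) = 0. Indeed ∫_0^5 (6*cos(3*π*x/5)) dx = 0, so the data are compatible. The solution is then unique only up to an additive constant (fix it e.g. by requiring ∫_0^5 u dx = 0).


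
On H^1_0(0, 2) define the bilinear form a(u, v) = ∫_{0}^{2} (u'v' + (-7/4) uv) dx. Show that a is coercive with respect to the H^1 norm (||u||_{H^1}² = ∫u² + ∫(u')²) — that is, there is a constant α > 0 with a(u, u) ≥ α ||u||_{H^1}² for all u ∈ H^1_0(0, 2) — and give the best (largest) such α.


α = (-7 + π^2)/(4 + π^2)

Coercivity of a(·,·) on H^1_0(0, 2) means a(u, u) ≥ α ||u||_{H^1}² for every u ∈ H^1_0.
The interval has length L = 2, and Poincaré/coercivity depend only on L. Here a(u, u) = ∫(u')² + (-7/4)·∫u².
Here c = -7/4 < 0 with |c| < (π/L)² = π^2/4, so coercivity still holds. The condition a(u,u) ≥ α||u||_{H^1}² reads (1−α)∫(u')² ≥ (α−c)∫u². Any admissible α is ≤ 1 (rapidly oscillating u have ∫u²/∫(u')² → 0), and α = 1 would force 0 ≥ (1−c)∫u², impossible since c < 1; so 1−α > 0. By the sharp Poincaré inequality on H^1_0 of an interval of length L, ∫(u')² ≥ (π/L)²∫u² with equality for the first sine mode sin(π(x−x₀)/L) (x₀ the left endpoint), so the inequality holds for all u iff (1−α)(π/L)² ≥ α − c, i.e. α ≤ ((π/L)² + c)/((π/L)² + 1) = (1 + c(L/π)²)/(1 + (L/π)²). (Direct route, valid since c ≤ 0: Poincaré gives c∫u² ≥ c(L/π)²∫(u')², so a(u,u) ≥ (1 + c(L/π)²)∫(u')², while ||u||_{H^1}² ≤ (1 + (L/π)²)∫(u')²; dividing yields the same α.) With (π/L)² = π^2/4 and c = -7/4, the largest admissible constant is α = ((π/L)² + c)/((π/L)² + 1).
Simplifying, α = (-7 + π^2)/(4 + π^2).


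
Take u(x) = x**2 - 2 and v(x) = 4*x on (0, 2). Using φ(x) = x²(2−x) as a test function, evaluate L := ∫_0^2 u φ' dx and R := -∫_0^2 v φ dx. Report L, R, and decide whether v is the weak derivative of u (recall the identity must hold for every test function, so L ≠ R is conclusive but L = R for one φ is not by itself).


LHS = -16/5, RHS = -32/5. No, v is not the weak derivative of u.

u(x) = x**2 - 2, classical derivative u'(x) = 2*x.
φ(x) = x²(2−x), so φ'(x) = x*(4 - 3*x).
Note φ(0) = φ(2) = 0, so the boundary term u·φ vanishes.
LHS = ∫_0^2 u(x) φ'(x) dx = ∫_0^2 (-3*x^4 + 4*x^3 + 6*x^2 - 8*x) dx. Term by term:
  ∫_0^2 -3*x^4 dx = -96/5;  ∫_0^2 4*x^3 dx = 16;  ∫_0^2 6*x^2 dx = 16;
  ∫_0^2 -8*x dx = -16.
Sum: -96/5 + 16 + 16 − 16 = -16/5.
So LHS = -16/5.
∫_0^2 v(x) φ(x) dx = ∫_0^2 (-4*x^4 + 8*x^3) dx. Term by term:
  ∫_0^2 -4*x^4 dx = -128/5;  ∫_0^2 8*x^3 dx = 32.
Sum: -128/5 + 32 = 32/5.
So RHS = -∫_0^2 v(x) φ(x) dx = -32/5.
LHS − RHS = 16/5 ≠ 0, so the identity fails.
(For a valid weak derivative the identity must hold for EVERY test function, in particular this one. The failure shows v is NOT the weak derivative of u.)
Correct weak derivative would be u'(x) = 2*x.


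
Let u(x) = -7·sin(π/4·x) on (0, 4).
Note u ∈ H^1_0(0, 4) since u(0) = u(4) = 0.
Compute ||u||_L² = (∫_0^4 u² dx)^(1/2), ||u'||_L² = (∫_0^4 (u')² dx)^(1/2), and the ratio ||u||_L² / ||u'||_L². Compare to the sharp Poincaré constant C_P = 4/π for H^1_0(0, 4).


||u||_L² / ||u'||_L² = 4/π = C_P.

u(x) = -7·sin(π/4·x), so u'(x) = -7*π*cos(π*x/4)/4.
Writing u(x) = A·sin(kπx/L) with A = -7 and k = 1, use ∫_0^L sin²(kπx/L) dx = L/2 and ∫_0^L cos²(kπx/L) dx = L/2.
u² = 49·sin²(π/4·x) and (u')² = 49*π^2/16·cos²(π/4·x), and each of sin², cos² integrates to L/2 = 2 over (0, 4).
∫_0^4 u² dx = 98, so ||u||_L² = 7*sqrt(2).
∫_0^4 (u')² dx = 49*π^2/8, so ||u'||_L² = 7*sqrt(2)*π/4.
Ratio ||u||_L² / ||u'||_L² = 4/π.
Sharp Poincaré constant on H^1_0(0, 4) is C_P = L/π = 4/π, achieved by sin(π/4·x).
This is the k = 1 eigenfunction (up to amplitude), so the ratio equals the sharp Poincaré constant exactly.


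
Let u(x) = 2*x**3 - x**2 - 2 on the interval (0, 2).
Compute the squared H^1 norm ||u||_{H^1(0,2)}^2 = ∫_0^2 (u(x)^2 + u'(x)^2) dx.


||u||_{H^1}^2 = 17704/105

The H^1 norm (squared) on an interval (0, L) is
  ||u||_{H^1}^2 = ∫_0^L u(x)^2 dx + ∫_0^L u'(x)^2 dx.
Compute u'(x) = 6*x**2 - 2*x.
Then u(x)^2 = 4*x**6 - 4*x**5 + x**4 - 8*x**3 + 4*x**2 + 4 and u'(x)^2 = 36*x**4 - 24*x**3 + 4*x**2.
Integrate each monomial from 0 to 2 using ∫_0^2 c·x^n dx = c·2^(n+1)/(n+1):
  ∫_0^2 u(x)^2 dx = ∫_0^2 (4*x^6 - 4*x^5 + x^4 - 8*x^3 + 4*x^2 + 4) dx. Term by term:
    ∫_0^2 4*x^6 dx = 512/7;  ∫_0^2 -4*x^5 dx = -128/3;  ∫_0^2 x^4 dx = 32/5;
    ∫_0^2 -8*x^3 dx = -32;  ∫_0^2 4*x^2 dx = 32/3;  ∫_0^2 4 dx = 8.
  Sum: 512/7 − 128/3 + 32/5 − 32 + 32/3 + 8 = 824/35.
  ∫_0^2 u'(x)^2 dx = ∫_0^2 (36*x^4 - 24*x^3 + 4*x^2) dx. Term by term:
    ∫_0^2 36*x^4 dx = 1152/5;  ∫_0^2 -24*x^3 dx = -96;  ∫_0^2 4*x^2 dx = 32/3.
  Sum: 1152/5 − 96 + 32/3 = 2176/15.
Adding: ||u||_{H^1}^2 = 824/35 + 2176/15 = 17704/105.


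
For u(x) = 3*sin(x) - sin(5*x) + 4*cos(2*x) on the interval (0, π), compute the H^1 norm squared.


||u||_{H^1(0,π)}^2 = -2080/21 + 62*π

u'(x) = -8*sin(2*x) + 3*cos(x) - 5*cos(5*x).
Expand u² and (u')² and integrate term by term on (0, π), using: for integers n ≥ 1, ∫_0^π sin²(nx) dx = ∫_0^π cos²(nx) dx = π/2; for n ≠ n', ∫_0^π sin(nx)sin(n'x) dx = ∫_0^π cos(nx)cos(n'x) dx = 0; and by product-to-sum, ∫_0^π sin(nx)cos(n'x) dx = ½∫_0^π [sin((n+n')x) + sin((n−n')x)] dx, which is 0 when n+n' is even and 2n/(n²−n'²) when n+n' is odd (it need not vanish on (0, π)).
  u² squared terms: (-1)²·∫sin(5x)² dx = 1·π/2 = π/2;  (3)²·∫sin(x)² dx = 9·π/2 = 9*π/2;  (4)²·∫cos(2x)² dx = 16·π/2 = 8*π.
  u² cross terms: 2·(-1)·(3)·∫sin(5x)·sin(x) dx = -6·(0) = 0;  2·(-1)·(4)·∫sin(5x)·cos(2x) dx = -8·(10/21) = -80/21;  2·(3)·(4)·∫sin(x)·cos(2x) dx = 24·(-2/3) = -16.
  So ∫_0^π u² dx = π/2 + 9*π/2 + 8*π + 0 − 80/21 − 16 = -416/21 + 13*π.
  (u')² squared terms: (-8)²·∫sin(2x)² dx = 64·π/2 = 32*π;  (-5)²·∫cos(5x)² dx = 25·π/2 = 25*π/2;  (3)²·∫cos(x)² dx = 9·π/2 = 9*π/2.
  (u')² cross terms: 2·(-8)·(-5)·∫sin(2x)·cos(5x) dx = 80·(-4/21) = -320/21;  2·(-8)·(3)·∫sin(2x)·cos(x) dx = -48·(4/3) = -64;  2·(-5)·(3)·∫cos(5x)·cos(x) dx = -30·(0) = 0.
  So ∫_0^π (u')² dx = 32*π + 25*π/2 + 9*π/2 − 320/21 − 64 + 0 = -1664/21 + 49*π.
||u||_{H^1}^2 = (-416/21 + 13*π) + (-1664/21 + 49*π) = -2080/21 + 62*π.


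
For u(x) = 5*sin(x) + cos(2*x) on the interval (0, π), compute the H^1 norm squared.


||u||_{H^1(0,π)}^2 = -100/3 + 55*π/2

u'(x) = -2*sin(2*x) + 5*cos(x).
Expand u² and (u')² and integrate term by term on (0, π), using: for integers n ≥ 1, ∫_0^π sin²(nx) dx = ∫_0^π cos²(nx) dx = π/2; for n ≠ n', ∫_0^π sin(nx)sin(n'x) dx = ∫_0^π cos(nx)cos(n'x) dx = 0; and by product-to-sum, ∫_0^π sin(nx)cos(n'x) dx = ½∫_0^π [sin((n+n')x) + sin((n−n')x)] dx, which is 0 when n+n' is even and 2n/(n²−n'²) when n+n' is odd (it need not vanish on (0, π)).
  u² squared terms: (5)²·∫sin(x)² dx = 25·π/2 = 25*π/2;  (1)²·∫cos(2x)² dx = 1·π/2 = π/2.
  u² cross terms: 2·(5)·(1)·∫sin(x)·cos(2x) dx = 10·(-2/3) = -20/3.
  So ∫_0^π u² dx = 25*π/2 + π/2 − 20/3 = -20/3 + 13*π.
  (u')² squared terms: (-2)²·∫sin(2x)² dx = 4·π/2 = 2*π;  (5)²·∫cos(x)² dx = 25·π/2 = 25*π/2.
  (u')² cross terms: 2·(-2)·(5)·∫sin(2x)·cos(x) dx = -20·(4/3) = -80/3.
  So ∫_0^π (u')² dx = 2*π + 25*π/2 − 80/3 = -80/3 + 29*π/2.
||u||_{H^1}^2 = (-20/3 + 13*π) + (-80/3 + 29*π/2) = -100/3 + 55*π/2.


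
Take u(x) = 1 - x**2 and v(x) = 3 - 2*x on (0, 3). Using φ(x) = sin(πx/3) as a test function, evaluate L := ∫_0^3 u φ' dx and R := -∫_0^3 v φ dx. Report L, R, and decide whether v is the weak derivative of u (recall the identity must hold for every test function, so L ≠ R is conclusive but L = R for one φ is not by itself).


LHS = 18/π, RHS = 0. No, v is not the weak derivative of u.

u(x) = 1 - x**2, classical derivative u'(x) = -2*x.
φ(x) = sin(πx/3), so φ'(x) = π*cos(π*x/3)/3.
Note φ(0) = φ(3) = 0, so the boundary term u·φ vanishes.
LHS = ∫_0^3 u(x) φ'(x) dx = ∫_0^3 (-π*x^2*cos(π*x/3)/3 + π*cos(π*x/3)/3) dx. Term by term:
  ∫_0^3 π*cos(π*x/3)/3 dx = 0;  ∫_0^3 -π*x^2*cos(π*x/3)/3 dx = 18/π.
Sum: 0 + 18/π = 18/π.
So LHS = 18/π.
∫_0^3 v(x) φ(x) dx = ∫_0^3 (-2*x*sin(π*x/3) + 3*sin(π*x/3)) dx. Term by term:
  ∫_0^3 3*sin(π*x/3) dx = 18/π;  ∫_0^3 -2*x*sin(π*x/3) dx = -18/π.
Sum: 18/π − 18/π = 0.
So RHS = -∫_0^3 v(x) φ(x) dx = 0.
LHS − RHS = 18/π ≠ 0, so the identity fails.
(For a valid weak derivative the identity must hold for EVERY test function, in particular this one. The failure shows v is NOT the weak derivative of u.)
Correct weak derivative would be u'(x) = -2*x.


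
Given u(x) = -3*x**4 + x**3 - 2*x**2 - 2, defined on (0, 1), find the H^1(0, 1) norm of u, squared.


||u||_{H^1}^2 = 16469/420

The H^1 norm (squared) on an interval (0, L) is
  ||u||_{H^1}^2 = ∫_0^L u(x)^2 dx + ∫_0^L u'(x)^2 dx.
Compute u'(x) = -12*x**3 + 3*x**2 - 4*x.
Then u(x)^2 = 9*x**8 - 6*x**7 + 13*x**6 - 4*x**5 + 16*x**4 - 4*x**3 + 8*x**2 + 4 and u'(x)^2 = 144*x**6 - 72*x**5 + 105*x**4 - 24*x**3 + 16*x**2.
Integrate each monomial from 0 to 1 using ∫_0^1 c·x^n dx = c·1^(n+1)/(n+1):
  ∫_0^1 u(x)^2 dx = ∫_0^1 (9*x^8 - 6*x^7 + 13*x^6 - 4*x^5 + 16*x^4 - 4*x^3 + 8*x^2 + 4) dx. Term by term:
    ∫_0^1 9*x^8 dx = 1;  ∫_0^1 -6*x^7 dx = -3/4;  ∫_0^1 13*x^6 dx = 13/7;
    ∫_0^1 -4*x^5 dx = -2/3;  ∫_0^1 16*x^4 dx = 16/5;  ∫_0^1 -4*x^3 dx = -1;
    ∫_0^1 8*x^2 dx = 8/3;  ∫_0^1 4 dx = 4.
  Sum: 1 − 3/4 + 13/7 − 2/3 + 16/5 − 1 + 8/3 + 4 = 1443/140.
  ∫_0^1 u'(x)^2 dx = ∫_0^1 (144*x^6 - 72*x^5 + 105*x^4 - 24*x^3 + 16*x^2) dx. Term by term:
    ∫_0^1 144*x^6 dx = 144/7;  ∫_0^1 -72*x^5 dx = -12;  ∫_0^1 105*x^4 dx = 21;
    ∫_0^1 -24*x^3 dx = -6;  ∫_0^1 16*x^2 dx = 16/3.
  Sum: 144/7 − 12 + 21 − 6 + 16/3 = 607/21.
Adding: ||u||_{H^1}^2 = 1443/140 + 607/21 = 16469/420.


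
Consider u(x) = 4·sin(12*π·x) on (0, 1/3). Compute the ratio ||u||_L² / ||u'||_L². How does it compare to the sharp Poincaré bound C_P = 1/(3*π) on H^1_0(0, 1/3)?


||u||_L² / ||u'||_L² = 1/(12*π) < C_P = 1/(3*π).

u(x) = 4·sin(12*π·x), so u'(x) = 48*π*cos(12*π*x).
Writing u(x) = A·sin(kπx/L) with A = 4 and k = 4, use ∫_0^L sin²(kπx/L) dx = L/2 and ∫_0^L cos²(kπx/L) dx = L/2.
u² = 16·sin²(12*π·x) and (u')² = 2304*π^2·cos²(12*π·x), and each of sin², cos² integrates to L/2 = 1/6 over (0, 1/3).
∫_0^1/3 u² dx = 8/3, so ||u||_L² = 2*sqrt(6)/3.
∫_0^1/3 (u')² dx = 384*π^2, so ||u'||_L² = 8*sqrt(6)*π.
Ratio ||u||_L² / ||u'||_L² = 1/(12*π).
Sharp Poincaré constant on H^1_0(0, 1/3) is C_P = L/π = 1/(3*π), achieved by sin(3*π·x).
This is the k = 4 harmonic; the ratio L/(kπ) is strictly less than C_P = L/π, consistent with the sharp inequality ||u||_L² ≤ C_P ||u'||_L².


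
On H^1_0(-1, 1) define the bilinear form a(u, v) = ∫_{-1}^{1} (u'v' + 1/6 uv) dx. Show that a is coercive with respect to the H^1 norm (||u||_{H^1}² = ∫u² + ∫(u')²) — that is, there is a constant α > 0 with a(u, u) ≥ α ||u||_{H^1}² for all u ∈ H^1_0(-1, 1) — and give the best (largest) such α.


α = (2/3 + π^2)/(4 + π^2)

Coercivity of a(·,·) on H^1_0(-1, 1) means a(u, u) ≥ α ||u||_{H^1}² for every u ∈ H^1_0.
The interval has length L = 2, and Poincaré/coercivity depend only on L. Here a(u, u) = ∫(u')² + (1/6)·∫u².
Here 0 < c = 1/6 < 1. The condition a(u,u) ≥ α||u||_{H^1}² reads (1−α)∫(u')² ≥ (α−c)∫u². Any admissible α is ≤ 1 (rapidly oscillating u have ∫u²/∫(u')² → 0), and α = 1 would force 0 ≥ (1−c)∫u², impossible since c < 1; so 1−α > 0. By the sharp Poincaré inequality on H^1_0 of an interval of length L, ∫(u')² ≥ (π/L)²∫u² with equality for the first sine mode sin(π(x−x₀)/L) (x₀ the left endpoint), so the inequality holds for all u iff (1−α)(π/L)² ≥ α − c, i.e. α ≤ ((π/L)² + c)/((π/L)² + 1) = (1 + c(L/π)²)/(1 + (L/π)²). With (π/L)² = π^2/4 and c = 1/6, the largest admissible constant is α = ((π/L)² + c)/((π/L)² + 1).
Simplifying, α = (2/3 + π^2)/(4 + π^2).


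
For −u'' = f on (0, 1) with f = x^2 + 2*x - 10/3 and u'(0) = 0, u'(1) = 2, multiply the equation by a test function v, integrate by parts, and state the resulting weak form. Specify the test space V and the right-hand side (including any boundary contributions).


V = H^1(0, 1) (v unrestricted at boundary; u is determined up to an additive constant); weak form: ∫_0^1 u'v' dx = ∫_0^1 (x^2 + 2*x - 10/3) v dx + 2·v(1) for all v ∈ V.

Multiply both sides by a test function v and integrate from 0 to 1:
  ∫_0^1 −u''(x) v(x) dx = ∫_0^1 f(x) v(x) dx.
Integrate the LHS by parts once:
  ∫_0^1 −u'' v dx = −[u'(x) v(x)]_0^1 + ∫_0^1 u'(x) v'(x) dx.
Thus ∫_0^1 u'(x) v'(x) dx = ∫_0^1 f(x) v(x) dx + [u'(x) v(x)]_0^1.
Choose V so that boundary terms are either known or forced to vanish.
u has inhomogeneous Neumann u'(0) = 0, u'(1) = 2. [u' v]_0^1 = (2)·v(1) − (0)·v(0) = 2·v(1). Take V = H^1(0, 1); boundary term becomes part of RHS.
Weak formulation: find u (satisfying any essential BC) such that ∫_0^1 u'(x) v'(x) dx = ∫_0^1 f v dx + 2·v(1) for all v ∈ V (Neumann data are natural BCs: they enter the RHS as boundary terms).
Substituting f(x) = x^2 + 2*x - 10/3, the right-hand side is ∫_0^1 (x^2 + 2*x - 10/3) v dx + 2·v(1).
Compatibility check (pure Neumann): taking v ≡ 1 ∈ V gives 0 = ∫_0^1 f dx + (2) − (0), i.e. ∫_0^1 f dx must equal u'(0) − u'(1) = -2. Indeed ∫_0^1 (x^2 + 2*x - 10/3) dx = -2, so the data are compatible. The solution is then unique only up to an additive constant (fix it e.g. by requiring ∫_0^1 u dx = 0).


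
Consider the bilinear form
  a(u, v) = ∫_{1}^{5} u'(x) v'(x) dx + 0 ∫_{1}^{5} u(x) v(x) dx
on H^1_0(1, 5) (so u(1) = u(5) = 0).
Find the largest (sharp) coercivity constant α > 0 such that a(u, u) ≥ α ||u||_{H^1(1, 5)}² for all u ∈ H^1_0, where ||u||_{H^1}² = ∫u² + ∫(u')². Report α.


α = π^2/(π^2 + 16)

Coercivity of a(·,·) on H^1_0(1, 5) means a(u, u) ≥ α ||u||_{H^1}² for every u ∈ H^1_0.
The interval has length L = 4, and Poincaré/coercivity depend only on L. Here a(u, u) = ∫(u')² + (0)·∫u².
Here c = 0, so a(u,u) = ∫(u')² alone. The condition a(u,u) ≥ α||u||_{H^1}² reads (1−α)∫(u')² ≥ (α−c)∫u². Any admissible α is ≤ 1 (rapidly oscillating u have ∫u²/∫(u')² → 0), and α = 1 would force 0 ≥ (1−c)∫u², impossible since c < 1; so 1−α > 0. By the sharp Poincaré inequality on H^1_0 of an interval of length L, ∫(u')² ≥ (π/L)²∫u² with equality for the first sine mode sin(π(x−x₀)/L) (x₀ the left endpoint), so the inequality holds for all u iff (1−α)(π/L)² ≥ α − c, i.e. α ≤ ((π/L)² + c)/((π/L)² + 1) = (1 + c(L/π)²)/(1 + (L/π)²). (Direct route, valid since c ≤ 0: Poincaré gives c∫u² ≥ c(L/π)²∫(u')², so a(u,u) ≥ (1 + c(L/π)²)∫(u')², while ||u||_{H^1}² ≤ (1 + (L/π)²)∫(u')²; dividing yields the same α.) With (π/L)² = π^2/16 and c = 0, the largest admissible constant is α = ((π/L)² + c)/((π/L)² + 1).
Simplifying, α = π^2/(π^2 + 16).


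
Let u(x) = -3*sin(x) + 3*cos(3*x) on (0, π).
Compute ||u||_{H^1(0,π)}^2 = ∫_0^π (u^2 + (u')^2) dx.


||u||_{H^1(0,π)}^2 = 54*π

u'(x) = -9*sin(3*x) - 3*cos(x).
Expand u² and (u')² and integrate term by term on (0, π), using: for integers n ≥ 1, ∫_0^π sin²(nx) dx = ∫_0^π cos²(nx) dx = π/2; for n ≠ n', ∫_0^π sin(nx)sin(n'x) dx = ∫_0^π cos(nx)cos(n'x) dx = 0; and by product-to-sum, ∫_0^π sin(nx)cos(n'x) dx = ½∫_0^π [sin((n+n')x) + sin((n−n')x)] dx, which is 0 when n+n' is even and 2n/(n²−n'²) when n+n' is odd (it need not vanish on (0, π)).
  u² squared terms: (-3)²·∫sin(x)² dx = 9·π/2 = 9*π/2;  (3)²·∫cos(3x)² dx = 9·π/2 = 9*π/2.
  u² cross terms: 2·(-3)·(3)·∫sin(x)·cos(3x) dx = -18·(0) = 0.
  So ∫_0^π u² dx = 9*π/2 + 9*π/2 + 0 = 9*π.
  (u')² squared terms: (-9)²·∫sin(3x)² dx = 81·π/2 = 81*π/2;  (-3)²·∫cos(x)² dx = 9·π/2 = 9*π/2.
  (u')² cross terms: 2·(-9)·(-3)·∫sin(3x)·cos(x) dx = 54·(0) = 0.
  So ∫_0^π (u')² dx = 81*π/2 + 9*π/2 + 0 = 45*π.
||u||_{H^1}^2 = (9*π) + (45*π) = 54*π.


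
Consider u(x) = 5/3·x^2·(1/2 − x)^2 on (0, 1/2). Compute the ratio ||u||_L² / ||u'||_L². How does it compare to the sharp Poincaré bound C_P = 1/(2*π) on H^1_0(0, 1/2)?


||u||_L² / ||u'||_L² = sqrt(3)/12 < C_P = 1/(2*π).

u(x) = 5/3·x^2·(1/2 − x)^2, so u'(x) = 5*x*(2*x - 1)*(4*x - 1)/6.
u(x) = 5/3·x^2·(1/2 − x)^2 vanishes at x = 0 and x = 1/2, so u ∈ H^1_0(0, 1/2). Differentiate via the product rule and integrate the resulting polynomials term by term.
  ∫_0^1/2 u² dx = ∫_0^1/2 (25*x^8/9 - 50*x^7/9 + 25*x^6/6 - 25*x^5/18 + 25*x^4/144) dx. Term by term:
    ∫_0^1/2 25*x^8/9 dx = 25/41472;  ∫_0^1/2 -50*x^7/9 dx = -25/9216;  ∫_0^1/2 25*x^6/6 dx = 25/5376;
    ∫_0^1/2 -25*x^5/18 dx = -25/6912;  ∫_0^1/2 25*x^4/144 dx = 5/4608.
  Sum: 25/41472 − 25/9216 + 25/5376 − 25/6912 + 5/4608 = 5/580608.
  ∫_0^1/2 (u')² dx = ∫_0^1/2 (400*x^6/9 - 200*x^5/3 + 325*x^4/9 - 25*x^3/3 + 25*x^2/36) dx. Term by term:
    ∫_0^1/2 400*x^6/9 dx = 25/504;  ∫_0^1/2 -200*x^5/3 dx = -25/144;  ∫_0^1/2 325*x^4/9 dx = 65/288;
    ∫_0^1/2 -25*x^3/3 dx = -25/192;  ∫_0^1/2 25*x^2/36 dx = 25/864.
  Sum: 25/504 − 25/144 + 65/288 − 25/192 + 25/864 = 5/12096.
∫_0^1/2 u² dx = 5/580608, so ||u||_L² = sqrt(35)/2016.
∫_0^1/2 (u')² dx = 5/12096, so ||u'||_L² = sqrt(105)/504.
Ratio ||u||_L² / ||u'||_L² = sqrt(3)/12.
Sharp Poincaré constant on H^1_0(0, 1/2) is C_P = L/π = 1/(2*π), achieved by sin(2*π·x).
A polynomial bump cannot attain the sharp Poincaré constant (only the first sine eigenfunction does), so the ratio is strictly less than C_P, consistent with ||u||_L² ≤ C_P ||u'||_L².


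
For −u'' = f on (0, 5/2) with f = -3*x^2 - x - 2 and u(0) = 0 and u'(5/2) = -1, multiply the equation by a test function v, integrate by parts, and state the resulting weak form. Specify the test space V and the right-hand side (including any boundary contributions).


V = {v ∈ H^1(0, 5/2) : v(0) = 0} (test functions vanish at x = 0 where u is specified); weak form: ∫_0^5/2 u'v' dx = ∫_0^5/2 (-3*x^2 - x - 2) v dx − v(5/2) for all v ∈ V.

Multiply both sides by a test function v and integrate from 0 to 5/2:
  ∫_0^5/2 −u''(x) v(x) dx = ∫_0^5/2 f(x) v(x) dx.
Integrate the LHS by parts once:
  ∫_0^5/2 −u'' v dx = −[u'(x) v(x)]_0^5/2 + ∫_0^5/2 u'(x) v'(x) dx.
Thus ∫_0^5/2 u'(x) v'(x) dx = ∫_0^5/2 f(x) v(x) dx + [u'(x) v(x)]_0^5/2.
Choose V so that boundary terms are either known or forced to vanish.
Mixed BC: u(0) = 0 (Dirichlet) and u'(5/2) = -1 (Neumann). Define V = {v ∈ H^1(0, 5/2) : v(0) = 0}. Then [u' v]_0^5/2 = u'(5/2)·v(5/2) − u'(0)·0 = − v(5/2).
Weak formulation: find u (satisfying any essential BC) such that ∫_0^5/2 u'(x) v'(x) dx = ∫_0^5/2 f v dx − v(5/2) for all v ∈ V (Dirichlet at 0 absorbed into V; Neumann datum at x = 5/2 contributes the boundary term).
Substituting f(x) = -3*x^2 - x - 2, the right-hand side is ∫_0^5/2 (-3*x^2 - x - 2) v dx − v(5/2).


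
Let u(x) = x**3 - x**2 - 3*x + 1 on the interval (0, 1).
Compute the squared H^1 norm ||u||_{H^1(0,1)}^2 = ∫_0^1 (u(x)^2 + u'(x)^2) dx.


||u||_{H^1}^2 = 1079/105

The H^1 norm (squared) on an interval (0, L) is
  ||u||_{H^1}^2 = ∫_0^L u(x)^2 dx + ∫_0^L u'(x)^2 dx.
Compute u'(x) = 3*x**2 - 2*x - 3.
Then u(x)^2 = x**6 - 2*x**5 - 5*x**4 + 8*x**3 + 7*x**2 - 6*x + 1 and u'(x)^2 = 9*x**4 - 12*x**3 - 14*x**2 + 12*x + 9.
Integrate each monomial from 0 to 1 using ∫_0^1 c·x^n dx = c·1^(n+1)/(n+1):
  ∫_0^1 u(x)^2 dx = ∫_0^1 (x^6 - 2*x^5 - 5*x^4 + 8*x^3 + 7*x^2 - 6*x + 1) dx. Term by term:
    ∫_0^1 x^6 dx = 1/7;  ∫_0^1 -2*x^5 dx = -1/3;  ∫_0^1 -5*x^4 dx = -1;
    ∫_0^1 8*x^3 dx = 2;  ∫_0^1 7*x^2 dx = 7/3;  ∫_0^1 -6*x dx = -3;
    ∫_0^1 1 dx = 1.
  Sum: 1/7 − 1/3 − 1 + 2 + 7/3 − 3 + 1 = 8/7.
  ∫_0^1 u'(x)^2 dx = ∫_0^1 (9*x^4 - 12*x^3 - 14*x^2 + 12*x + 9) dx. Term by term:
    ∫_0^1 9*x^4 dx = 9/5;  ∫_0^1 -12*x^3 dx = -3;  ∫_0^1 -14*x^2 dx = -14/3;
    ∫_0^1 12*x dx = 6;  ∫_0^1 9 dx = 9.
  Sum: 9/5 − 3 − 14/3 + 6 + 9 = 137/15.
Adding: ||u||_{H^1}^2 = 8/7 + 137/15 = 1079/105.


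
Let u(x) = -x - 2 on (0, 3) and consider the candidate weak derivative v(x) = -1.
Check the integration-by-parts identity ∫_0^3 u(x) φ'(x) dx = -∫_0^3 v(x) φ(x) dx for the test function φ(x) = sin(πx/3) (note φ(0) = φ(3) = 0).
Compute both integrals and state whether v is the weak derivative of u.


LHS = 6/π, RHS = 6/π. Yes, v = u' weakly.

u(x) = -x - 2, classical derivative u'(x) = -1.
φ(x) = sin(πx/3), so φ'(x) = π*cos(π*x/3)/3.
Note φ(0) = φ(3) = 0, so the boundary term u·φ vanishes.
LHS = ∫_0^3 u(x) φ'(x) dx = ∫_0^3 (-π*x*cos(π*x/3)/3 - 2*π*cos(π*x/3)/3) dx. Term by term:
  ∫_0^3 -2*π*cos(π*x/3)/3 dx = 0;  ∫_0^3 -π*x*cos(π*x/3)/3 dx = 6/π.
Sum: 0 + 6/π = 6/π.
So LHS = 6/π.
∫_0^3 v(x) φ(x) dx = ∫_0^3 (-sin(π*x/3)) dx. Term by term:
  ∫_0^3 -sin(π*x/3) dx = -6/π.
So RHS = -∫_0^3 v(x) φ(x) dx = 6/π.
LHS = RHS, so the identity holds for this test φ.
Moreover u is smooth here and v(x) = u'(x) = -1 pointwise, so the identity holds for every test function. Hence v is the weak derivative of u.


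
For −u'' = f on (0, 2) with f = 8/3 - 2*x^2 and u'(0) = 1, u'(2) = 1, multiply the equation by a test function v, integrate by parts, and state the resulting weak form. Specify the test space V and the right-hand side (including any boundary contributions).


V = H^1(0, 2) (v unrestricted at boundary; u is determined up to an additive constant); weak form: ∫_0^2 u'v' dx = ∫_0^2 (8/3 - 2*x^2) v dx + v(2) − v(0) for all v ∈ V.

Multiply both sides by a test function v and integrate from 0 to 2:
  ∫_0^2 −u''(x) v(x) dx = ∫_0^2 f(x) v(x) dx.
Integrate the LHS by parts once:
  ∫_0^2 −u'' v dx = −[u'(x) v(x)]_0^2 + ∫_0^2 u'(x) v'(x) dx.
Thus ∫_0^2 u'(x) v'(x) dx = ∫_0^2 f(x) v(x) dx + [u'(x) v(x)]_0^2.
Choose V so that boundary terms are either known or forced to vanish.
u has inhomogeneous Neumann u'(0) = 1, u'(2) = 1. [u' v]_0^2 = (1)·v(2) − (1)·v(0) = v(2) − v(0). Take V = H^1(0, 2); boundary term becomes part of RHS.
Weak formulation: find u (satisfying any essential BC) such that ∫_0^2 u'(x) v'(x) dx = ∫_0^2 f v dx + v(2) − v(0) for all v ∈ V (Neumann data are natural BCs: they enter the RHS as boundary terms).
Substituting f(x) = 8/3 - 2*x^2, the right-hand side is ∫_0^2 (8/3 - 2*x^2) v dx + v(2) − v(0).
Compatibility check (pure Neumann): taking v ≡ 1 ∈ V gives 0 = ∫_0^2 f dx + (1) − (1), i.e. ∫_0^2 f dx must equal u'(0) − u'(2) = 0. Indeed ∫_0^2 (8/3 - 2*x^2) dx = 0, so the data are compatible. The solution is then unique only up to an additive constant (fix it e.g. by requiring ∫_0^2 u dx = 0).


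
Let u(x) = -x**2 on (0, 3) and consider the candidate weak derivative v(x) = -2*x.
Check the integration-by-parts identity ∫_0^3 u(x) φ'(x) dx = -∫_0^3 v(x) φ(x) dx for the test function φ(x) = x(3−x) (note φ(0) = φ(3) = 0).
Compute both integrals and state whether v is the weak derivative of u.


LHS = 27/2, RHS = 27/2. Yes, v = u' weakly.

u(x) = -x**2, classical derivative u'(x) = -2*x.
φ(x) = x(3−x), so φ'(x) = 3 - 2*x.
Note φ(0) = φ(3) = 0, so the boundary term u·φ vanishes.
LHS = ∫_0^3 u(x) φ'(x) dx = ∫_0^3 (2*x^3 - 3*x^2) dx. Term by term:
  ∫_0^3 2*x^3 dx = 81/2;  ∫_0^3 -3*x^2 dx = -27.
Sum: 81/2 − 27 = 27/2.
So LHS = 27/2.
∫_0^3 v(x) φ(x) dx = ∫_0^3 (2*x^3 - 6*x^2) dx. Term by term:
  ∫_0^3 2*x^3 dx = 81/2;  ∫_0^3 -6*x^2 dx = -54.
Sum: 81/2 − 54 = -27/2.
So RHS = -∫_0^3 v(x) φ(x) dx = 27/2.
LHS = RHS, so the identity holds for this test φ.
Moreover u is smooth here and v(x) = u'(x) = -2*x pointwise, so the identity holds for every test function. Hence v is the weak derivative of u.


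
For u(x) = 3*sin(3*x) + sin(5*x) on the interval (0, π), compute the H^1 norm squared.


||u||_{H^1(0,π)}^2 = 58*π

u'(x) = 9*cos(3*x) + 5*cos(5*x).
Expand u² and (u')² and integrate term by term on (0, π), using: for integers n ≥ 1, ∫_0^π sin²(nx) dx = ∫_0^π cos²(nx) dx = π/2; for n ≠ n', ∫_0^π sin(nx)sin(n'x) dx = ∫_0^π cos(nx)cos(n'x) dx = 0; and by product-to-sum, ∫_0^π sin(nx)cos(n'x) dx = ½∫_0^π [sin((n+n')x) + sin((n−n')x)] dx, which is 0 when n+n' is even and 2n/(n²−n'²) when n+n' is odd (it need not vanish on (0, π)).
  u² squared terms: (3)²·∫sin(3x)² dx = 9·π/2 = 9*π/2;  (1)²·∫sin(5x)² dx = 1·π/2 = π/2.
  u² cross terms: 2·(3)·(1)·∫sin(3x)·sin(5x) dx = 6·(0) = 0.
  So ∫_0^π u² dx = 9*π/2 + π/2 + 0 = 5*π.
  (u')² squared terms: (5)²·∫cos(5x)² dx = 25·π/2 = 25*π/2;  (9)²·∫cos(3x)² dx = 81·π/2 = 81*π/2.
  (u')² cross terms: 2·(5)·(9)·∫cos(5x)·cos(3x) dx = 90·(0) = 0.
  So ∫_0^π (u')² dx = 25*π/2 + 81*π/2 + 0 = 53*π.
||u||_{H^1}^2 = (5*π) + (53*π) = 58*π.


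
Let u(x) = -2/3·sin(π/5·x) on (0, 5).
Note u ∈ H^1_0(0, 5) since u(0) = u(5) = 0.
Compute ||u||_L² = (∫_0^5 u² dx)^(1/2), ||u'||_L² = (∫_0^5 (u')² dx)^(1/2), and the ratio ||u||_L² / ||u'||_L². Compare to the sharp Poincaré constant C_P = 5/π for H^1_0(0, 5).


||u||_L² / ||u'||_L² = 5/π = C_P.

u(x) = -2/3·sin(π/5·x), so u'(x) = -2*π*cos(π*x/5)/15.
Writing u(x) = A·sin(kπx/L) with A = -2/3 and k = 1, use ∫_0^L sin²(kπx/L) dx = L/2 and ∫_0^L cos²(kπx/L) dx = L/2.
u² = 4/9·sin²(π/5·x) and (u')² = 4*π^2/225·cos²(π/5·x), and each of sin², cos² integrates to L/2 = 5/2 over (0, 5).
∫_0^5 u² dx = 10/9, so ||u||_L² = sqrt(10)/3.
∫_0^5 (u')² dx = 2*π^2/45, so ||u'||_L² = sqrt(10)*π/15.
Ratio ||u||_L² / ||u'||_L² = 5/π.
Sharp Poincaré constant on H^1_0(0, 5) is C_P = L/π = 5/π, achieved by sin(π/5·x).
This is the k = 1 eigenfunction (up to amplitude), so the ratio equals the sharp Poincaré constant exactly.


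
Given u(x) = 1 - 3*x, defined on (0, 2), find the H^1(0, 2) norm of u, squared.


||u||_{H^1}^2 = 32

The H^1 norm (squared) on an interval (0, L) is
  ||u||_{H^1}^2 = ∫_0^L u(x)^2 dx + ∫_0^L u'(x)^2 dx.
Compute u'(x) = -3.
Then u(x)^2 = 9*x**2 - 6*x + 1 and u'(x)^2 = 9.
Integrate each monomial from 0 to 2 using ∫_0^2 c·x^n dx = c·2^(n+1)/(n+1):
  ∫_0^2 u(x)^2 dx = ∫_0^2 (9*x^2 - 6*x + 1) dx. Term by term:
    ∫_0^2 9*x^2 dx = 24;  ∫_0^2 -6*x dx = -12;  ∫_0^2 1 dx = 2.
  Sum: 24 − 12 + 2 = 14.
  ∫_0^2 u'(x)^2 dx = ∫_0^2 (9) dx. Term by term:
    ∫_0^2 9 dx = 18.
Adding: ||u||_{H^1}^2 = 14 + 18 = 32.


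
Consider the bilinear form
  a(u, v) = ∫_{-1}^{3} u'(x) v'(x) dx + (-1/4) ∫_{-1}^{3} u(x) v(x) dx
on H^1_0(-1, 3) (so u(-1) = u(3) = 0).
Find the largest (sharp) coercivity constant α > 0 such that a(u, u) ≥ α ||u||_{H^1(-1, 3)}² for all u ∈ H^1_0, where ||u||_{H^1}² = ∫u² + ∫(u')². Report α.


α = (-4 + π^2)/(π^2 + 16)

Coercivity of a(·,·) on H^1_0(-1, 3) means a(u, u) ≥ α ||u||_{H^1}² for every u ∈ H^1_0.
The interval has length L = 4, and Poincaré/coercivity depend only on L. Here a(u, u) = ∫(u')² + (-1/4)·∫u².
Here c = -1/4 < 0 with |c| < (π/L)² = π^2/16, so coercivity still holds. The condition a(u,u) ≥ α||u||_{H^1}² reads (1−α)∫(u')² ≥ (α−c)∫u². Any admissible α is ≤ 1 (rapidly oscillating u have ∫u²/∫(u')² → 0), and α = 1 would force 0 ≥ (1−c)∫u², impossible since c < 1; so 1−α > 0. By the sharp Poincaré inequality on H^1_0 of an interval of length L, ∫(u')² ≥ (π/L)²∫u² with equality for the first sine mode sin(π(x−x₀)/L) (x₀ the left endpoint), so the inequality holds for all u iff (1−α)(π/L)² ≥ α − c, i.e. α ≤ ((π/L)² + c)/((π/L)² + 1) = (1 + c(L/π)²)/(1 + (L/π)²). (Direct route, valid since c ≤ 0: Poincaré gives c∫u² ≥ c(L/π)²∫(u')², so a(u,u) ≥ (1 + c(L/π)²)∫(u')², while ||u||_{H^1}² ≤ (1 + (L/π)²)∫(u')²; dividing yields the same α.) With (π/L)² = π^2/16 and c = -1/4, the largest admissible constant is α = ((π/L)² + c)/((π/L)² + 1).
Simplifying, α = (-4 + π^2)/(π^2 + 16).


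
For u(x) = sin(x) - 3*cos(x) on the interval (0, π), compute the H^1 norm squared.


||u||_{H^1(0,π)}^2 = 10*π

u'(x) = 3*sin(x) + cos(x).
Expand u² and (u')² and integrate term by term on (0, π), using: for integers n ≥ 1, ∫_0^π sin²(nx) dx = ∫_0^π cos²(nx) dx = π/2; for n ≠ n', ∫_0^π sin(nx)sin(n'x) dx = ∫_0^π cos(nx)cos(n'x) dx = 0; and by product-to-sum, ∫_0^π sin(nx)cos(n'x) dx = ½∫_0^π [sin((n+n')x) + sin((n−n')x)] dx, which is 0 when n+n' is even and 2n/(n²−n'²) when n+n' is odd (it need not vanish on (0, π)).
  u² squared terms: (-3)²·∫cos(x)² dx = 9·π/2 = 9*π/2;  (1)²·∫sin(x)² dx = 1·π/2 = π/2.
  u² cross terms: 2·(-3)·(1)·∫cos(x)·sin(x) dx = -6·(0) = 0.
  So ∫_0^π u² dx = 9*π/2 + π/2 + 0 = 5*π.
  (u')² squared terms: (3)²·∫sin(x)² dx = 9·π/2 = 9*π/2;  (1)²·∫cos(x)² dx = 1·π/2 = π/2.
  (u')² cross terms: 2·(3)·(1)·∫sin(x)·cos(x) dx = 6·(0) = 0.
  So ∫_0^π (u')² dx = 9*π/2 + π/2 + 0 = 5*π.
||u||_{H^1}^2 = (5*π) + (5*π) = 10*π.


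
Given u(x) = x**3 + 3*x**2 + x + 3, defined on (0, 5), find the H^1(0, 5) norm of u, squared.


||u||_{H^1}^2 = 1041650/21

The H^1 norm (squared) on an interval (0, L) is
  ||u||_{H^1}^2 = ∫_0^L u(x)^2 dx + ∫_0^L u'(x)^2 dx.
Compute u'(x) = 3*x**2 + 6*x + 1.
Then u(x)^2 = x**6 + 6*x**5 + 11*x**4 + 12*x**3 + 19*x**2 + 6*x + 9 and u'(x)^2 = 9*x**4 + 36*x**3 + 42*x**2 + 12*x + 1.
Integrate each monomial from 0 to 5 using ∫_0^5 c·x^n dx = c·5^(n+1)/(n+1):
  ∫_0^5 u(x)^2 dx = ∫_0^5 (x^6 + 6*x^5 + 11*x^4 + 12*x^3 + 19*x^2 + 6*x + 9) dx. Term by term:
    ∫_0^5 x^6 dx = 78125/7;  ∫_0^5 6*x^5 dx = 15625;  ∫_0^5 11*x^4 dx = 6875;
    ∫_0^5 12*x^3 dx = 1875;  ∫_0^5 19*x^2 dx = 2375/3;  ∫_0^5 6*x dx = 75;
    ∫_0^5 9 dx = 45.
  Sum: 78125/7 + 15625 + 6875 + 1875 + 2375/3 + 75 + 45 = 765395/21.
  ∫_0^5 u'(x)^2 dx = ∫_0^5 (9*x^4 + 36*x^3 + 42*x^2 + 12*x + 1) dx. Term by term:
    ∫_0^5 9*x^4 dx = 5625;  ∫_0^5 36*x^3 dx = 5625;  ∫_0^5 42*x^2 dx = 1750;
    ∫_0^5 12*x dx = 150;  ∫_0^5 1 dx = 5.
  Sum: 5625 + 5625 + 1750 + 150 + 5 = 13155.
Adding: ||u||_{H^1}^2 = 765395/21 + 13155 = 1041650/21.


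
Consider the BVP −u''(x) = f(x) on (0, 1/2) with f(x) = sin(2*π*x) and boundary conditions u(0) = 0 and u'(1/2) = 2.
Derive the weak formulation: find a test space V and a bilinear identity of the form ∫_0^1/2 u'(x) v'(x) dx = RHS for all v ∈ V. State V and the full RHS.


V = {v ∈ H^1(0, 1/2) : v(0) = 0} (test functions vanish at x = 0 where u is specified); weak form: ∫_0^1/2 u'v' dx = ∫_0^1/2 (sin(2*π*x)) v dx + 2·v(1/2) for all v ∈ V.

Multiply both sides by a test function v and integrate from 0 to 1/2:
  ∫_0^1/2 −u''(x) v(x) dx = ∫_0^1/2 f(x) v(x) dx.
Integrate the LHS by parts once:
  ∫_0^1/2 −u'' v dx = −[u'(x) v(x)]_0^1/2 + ∫_0^1/2 u'(x) v'(x) dx.
Thus ∫_0^1/2 u'(x) v'(x) dx = ∫_0^1/2 f(x) v(x) dx + [u'(x) v(x)]_0^1/2.
Choose V so that boundary terms are either known or forced to vanish.
Mixed BC: u(0) = 0 (Dirichlet) and u'(1/2) = 2 (Neumann). Define V = {v ∈ H^1(0, 1/2) : v(0) = 0}. Then [u' v]_0^1/2 = u'(1/2)·v(1/2) − u'(0)·0 = 2·v(1/2).
Weak formulation: find u (satisfying any essential BC) such that ∫_0^1/2 u'(x) v'(x) dx = ∫_0^1/2 f v dx + 2·v(1/2) for all v ∈ V (Dirichlet at 0 absorbed into V; Neumann datum at x = 1/2 contributes the boundary term).
Substituting f(x) = sin(2*π*x), the right-hand side is ∫_0^1/2 (sin(2*π*x)) v dx + 2·v(1/2).


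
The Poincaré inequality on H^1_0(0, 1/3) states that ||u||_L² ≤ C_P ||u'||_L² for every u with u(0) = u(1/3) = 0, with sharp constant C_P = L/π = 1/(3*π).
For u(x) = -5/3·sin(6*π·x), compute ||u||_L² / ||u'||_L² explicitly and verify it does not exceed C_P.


||u||_L² / ||u'||_L² = 1/(6*π) < C_P = 1/(3*π).

u(x) = -5/3·sin(6*π·x), so u'(x) = -10*π*cos(6*π*x).
Writing u(x) = A·sin(kπx/L) with A = -5/3 and k = 2, use ∫_0^L sin²(kπx/L) dx = L/2 and ∫_0^L cos²(kπx/L) dx = L/2.
u² = 25/9·sin²(6*π·x) and (u')² = 100*π^2·cos²(6*π·x), and each of sin², cos² integrates to L/2 = 1/6 over (0, 1/3).
∫_0^1/3 u² dx = 25/54, so ||u||_L² = 5*sqrt(6)/18.
∫_0^1/3 (u')² dx = 50*π^2/3, so ||u'||_L² = 5*sqrt(6)*π/3.
Ratio ||u||_L² / ||u'||_L² = 1/(6*π).
Sharp Poincaré constant on H^1_0(0, 1/3) is C_P = L/π = 1/(3*π), achieved by sin(3*π·x).
This is the k = 2 harmonic; the ratio L/(kπ) is strictly less than C_P = L/π, consistent with the sharp inequality ||u||_L² ≤ C_P ||u'||_L².


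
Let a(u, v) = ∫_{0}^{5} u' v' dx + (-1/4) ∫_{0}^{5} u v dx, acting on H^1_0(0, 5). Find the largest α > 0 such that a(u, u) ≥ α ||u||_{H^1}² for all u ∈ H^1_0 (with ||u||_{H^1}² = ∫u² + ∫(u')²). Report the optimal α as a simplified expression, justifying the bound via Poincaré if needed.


α = (-25/4 + π^2)/(π^2 + 25)

Coercivity of a(·,·) on H^1_0(0, 5) means a(u, u) ≥ α ||u||_{H^1}² for every u ∈ H^1_0.
The interval has length L = 5, and Poincaré/coercivity depend only on L. Here a(u, u) = ∫(u')² + (-1/4)·∫u².
Here c = -1/4 < 0 with |c| < (π/L)² = π^2/25, so coercivity still holds. The condition a(u,u) ≥ α||u||_{H^1}² reads (1−α)∫(u')² ≥ (α−c)∫u². Any admissible α is ≤ 1 (rapidly oscillating u have ∫u²/∫(u')² → 0), and α = 1 would force 0 ≥ (1−c)∫u², impossible since c < 1; so 1−α > 0. By the sharp Poincaré inequality on H^1_0 of an interval of length L, ∫(u')² ≥ (π/L)²∫u² with equality for the first sine mode sin(π(x−x₀)/L) (x₀ the left endpoint), so the inequality holds for all u iff (1−α)(π/L)² ≥ α − c, i.e. α ≤ ((π/L)² + c)/((π/L)² + 1) = (1 + c(L/π)²)/(1 + (L/π)²). (Direct route, valid since c ≤ 0: Poincaré gives c∫u² ≥ c(L/π)²∫(u')², so a(u,u) ≥ (1 + c(L/π)²)∫(u')², while ||u||_{H^1}² ≤ (1 + (L/π)²)∫(u')²; dividing yields the same α.) With (π/L)² = π^2/25 and c = -1/4, the largest admissible constant is α = ((π/L)² + c)/((π/L)² + 1).
Simplifying, α = (-25/4 + π^2)/(π^2 + 25).


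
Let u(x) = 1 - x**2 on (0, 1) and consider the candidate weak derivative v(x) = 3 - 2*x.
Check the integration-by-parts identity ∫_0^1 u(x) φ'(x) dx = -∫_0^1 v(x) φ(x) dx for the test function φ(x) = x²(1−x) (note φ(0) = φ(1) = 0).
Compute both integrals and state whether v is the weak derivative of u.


LHS = 1/10, RHS = -3/20. No, v is not the weak derivative of u.

u(x) = 1 - x**2, classical derivative u'(x) = -2*x.
φ(x) = x²(1−x), so φ'(x) = x*(2 - 3*x).
Note φ(0) = φ(1) = 0, so the boundary term u·φ vanishes.
LHS = ∫_0^1 u(x) φ'(x) dx = ∫_0^1 (3*x^4 - 2*x^3 - 3*x^2 + 2*x) dx. Term by term:
  ∫_0^1 3*x^4 dx = 3/5;  ∫_0^1 -2*x^3 dx = -1/2;  ∫_0^1 -3*x^2 dx = -1;
  ∫_0^1 2*x dx = 1.
Sum: 3/5 − 1/2 − 1 + 1 = 1/10.
So LHS = 1/10.
∫_0^1 v(x) φ(x) dx = ∫_0^1 (2*x^4 - 5*x^3 + 3*x^2) dx. Term by term:
  ∫_0^1 2*x^4 dx = 2/5;  ∫_0^1 -5*x^3 dx = -5/4;  ∫_0^1 3*x^2 dx = 1.
Sum: 2/5 − 5/4 + 1 = 3/20.
So RHS = -∫_0^1 v(x) φ(x) dx = -3/20.
LHS − RHS = 1/4 ≠ 0, so the identity fails.
(For a valid weak derivative the identity must hold for EVERY test function, in particular this one. The failure shows v is NOT the weak derivative of u.)
Correct weak derivative would be u'(x) = -2*x.


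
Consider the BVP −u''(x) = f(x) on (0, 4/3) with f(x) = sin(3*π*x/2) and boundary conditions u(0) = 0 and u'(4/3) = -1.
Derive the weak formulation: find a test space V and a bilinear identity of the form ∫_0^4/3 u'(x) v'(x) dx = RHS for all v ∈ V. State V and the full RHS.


V = {v ∈ H^1(0, 4/3) : v(0) = 0} (test functions vanish at x = 0 where u is specified); weak form: ∫_0^4/3 u'v' dx = ∫_0^4/3 (sin(3*π*x/2)) v dx − v(4/3) for all v ∈ V.

Multiply both sides by a test function v and integrate from 0 to 4/3:
  ∫_0^4/3 −u''(x) v(x) dx = ∫_0^4/3 f(x) v(x) dx.
Integrate the LHS by parts once:
  ∫_0^4/3 −u'' v dx = −[u'(x) v(x)]_0^4/3 + ∫_0^4/3 u'(x) v'(x) dx.
Thus ∫_0^4/3 u'(x) v'(x) dx = ∫_0^4/3 f(x) v(x) dx + [u'(x) v(x)]_0^4/3.
Choose V so that boundary terms are either known or forced to vanish.
Mixed BC: u(0) = 0 (Dirichlet) and u'(4/3) = -1 (Neumann). Define V = {v ∈ H^1(0, 4/3) : v(0) = 0}. Then [u' v]_0^4/3 = u'(4/3)·v(4/3) − u'(0)·0 = − v(4/3).
Weak formulation: find u (satisfying any essential BC) such that ∫_0^4/3 u'(x) v'(x) dx = ∫_0^4/3 f v dx − v(4/3) for all v ∈ V (Dirichlet at 0 absorbed into V; Neumann datum at x = 4/3 contributes the boundary term).
Substituting f(x) = sin(3*π*x/2), the right-hand side is ∫_0^4/3 (sin(3*π*x/2)) v dx − v(4/3).
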